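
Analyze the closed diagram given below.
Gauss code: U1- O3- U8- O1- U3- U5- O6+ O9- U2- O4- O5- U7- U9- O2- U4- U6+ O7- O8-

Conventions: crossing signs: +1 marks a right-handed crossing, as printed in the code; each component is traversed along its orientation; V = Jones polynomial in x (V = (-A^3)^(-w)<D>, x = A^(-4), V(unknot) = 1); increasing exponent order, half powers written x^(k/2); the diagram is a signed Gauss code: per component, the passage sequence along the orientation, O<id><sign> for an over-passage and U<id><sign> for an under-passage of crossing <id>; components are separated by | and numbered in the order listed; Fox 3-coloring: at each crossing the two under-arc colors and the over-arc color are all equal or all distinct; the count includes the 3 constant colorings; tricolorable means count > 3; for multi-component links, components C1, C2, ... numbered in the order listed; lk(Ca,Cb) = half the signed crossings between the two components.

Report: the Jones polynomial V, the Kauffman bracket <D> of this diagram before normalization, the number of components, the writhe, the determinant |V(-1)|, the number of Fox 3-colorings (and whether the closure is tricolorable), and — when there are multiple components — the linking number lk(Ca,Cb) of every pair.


Jones polynomial: V(x) = x^-10 - 2x^-9 + 2x^-8 - 4x^-7 + 4x^-6 - 3x^-5 + 3x^-4 - x^-3 + x^-2
<D> = -A^-13 + A^-9 - 3A^-5 + 3A^-1 - 4A^3 + 4A^7 - 2A^11 + 2A^15 - A^19; writhe -7
components 1, writhe -7 (9 crossings)
3-colorings: 9 of 3^9, det 21 — tricolorable
note: w = -7 (over 9 crossings) is diagram-only; (-A^3)^(7) removes it from V


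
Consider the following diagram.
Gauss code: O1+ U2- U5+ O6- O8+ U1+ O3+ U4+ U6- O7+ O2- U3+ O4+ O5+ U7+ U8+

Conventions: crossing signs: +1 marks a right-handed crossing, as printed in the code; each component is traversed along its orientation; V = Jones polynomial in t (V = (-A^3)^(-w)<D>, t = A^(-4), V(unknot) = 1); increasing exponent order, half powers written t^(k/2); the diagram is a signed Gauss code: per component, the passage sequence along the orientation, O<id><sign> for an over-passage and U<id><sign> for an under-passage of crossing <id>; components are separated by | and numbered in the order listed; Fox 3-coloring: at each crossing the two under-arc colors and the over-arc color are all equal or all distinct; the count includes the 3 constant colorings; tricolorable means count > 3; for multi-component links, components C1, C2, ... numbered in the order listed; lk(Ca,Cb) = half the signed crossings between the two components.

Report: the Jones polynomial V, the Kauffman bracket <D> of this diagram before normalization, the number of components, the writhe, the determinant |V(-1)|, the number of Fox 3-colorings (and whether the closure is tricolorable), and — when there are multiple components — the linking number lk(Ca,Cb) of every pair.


Jones polynomial: V(t) = 2t - 2t^2 + 3t^3 - 3t^4 + 2t^5 - 2t^6 + t^7
<D> = A^-16 - 2A^-12 + 2A^-8 - 3A^-4 + 3 - 2A^4 + 2A^8; writhe +4
components 1, writhe +4 (8 crossings)
3-colorings: 9 of 3^8, det 15 — tricolorable
note: V spans 6 powers of t: at least 6 crossings in any diagram


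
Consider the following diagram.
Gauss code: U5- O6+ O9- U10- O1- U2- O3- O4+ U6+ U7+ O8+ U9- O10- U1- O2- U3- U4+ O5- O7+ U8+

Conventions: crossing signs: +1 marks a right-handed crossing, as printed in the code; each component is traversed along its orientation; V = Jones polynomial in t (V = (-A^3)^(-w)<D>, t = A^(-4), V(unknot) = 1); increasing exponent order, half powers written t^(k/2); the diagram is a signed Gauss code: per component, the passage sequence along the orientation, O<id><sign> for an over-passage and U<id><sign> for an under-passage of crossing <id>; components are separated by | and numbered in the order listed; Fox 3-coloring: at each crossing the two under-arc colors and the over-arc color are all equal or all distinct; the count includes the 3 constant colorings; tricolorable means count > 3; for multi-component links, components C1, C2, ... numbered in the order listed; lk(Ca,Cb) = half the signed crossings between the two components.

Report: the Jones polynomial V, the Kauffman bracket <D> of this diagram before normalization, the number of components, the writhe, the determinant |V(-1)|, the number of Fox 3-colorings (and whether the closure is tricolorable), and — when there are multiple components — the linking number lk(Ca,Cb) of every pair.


V(t) = t^-5 - 2t^-4 + 2t^-3 - 2t^-2 + 2t^-1 - 1 + t
bracket: A^-10 - A^-6 + 2A^-2 - 2A^2 + 2A^6 - 2A^10 + A^14, w = -2
1 component, writhe -2, over 10 crossings
det 11, colorings 3 of 3^10 — not tricolorable
observation: |V(-1)| = 11: so not tricolorable, since 3 does not divide 11


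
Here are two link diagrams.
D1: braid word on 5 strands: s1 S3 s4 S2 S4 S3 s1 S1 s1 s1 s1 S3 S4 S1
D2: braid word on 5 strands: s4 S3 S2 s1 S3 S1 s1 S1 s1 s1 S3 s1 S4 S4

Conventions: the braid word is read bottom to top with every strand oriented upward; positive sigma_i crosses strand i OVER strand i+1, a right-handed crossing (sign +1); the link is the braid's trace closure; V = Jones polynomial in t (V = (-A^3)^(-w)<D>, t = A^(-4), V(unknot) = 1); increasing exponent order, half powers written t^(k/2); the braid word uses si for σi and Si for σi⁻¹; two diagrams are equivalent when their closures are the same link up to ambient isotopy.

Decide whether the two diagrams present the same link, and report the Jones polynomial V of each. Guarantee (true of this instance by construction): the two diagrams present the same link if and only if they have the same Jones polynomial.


equivalent: yes
D1 (bracket -A^-18 + A^-14 - A^-10 + 3A^-6 - A^-2 + A^2 - A^6; 14 crossings at w = -2): V = -t^-3 + t^-2 - t^-1 + 3 - t + t^2 - t^3
D2 (bracket -A^-18 + A^-14 - A^-10 + 3A^-6 - A^-2 + A^2 - A^6; 14 crossings at w = -2): V = -t^-3 + t^-2 - t^-1 + 3 - t + t^2 - t^3
key observation: all 2 diagrams share one V(t), hence one class


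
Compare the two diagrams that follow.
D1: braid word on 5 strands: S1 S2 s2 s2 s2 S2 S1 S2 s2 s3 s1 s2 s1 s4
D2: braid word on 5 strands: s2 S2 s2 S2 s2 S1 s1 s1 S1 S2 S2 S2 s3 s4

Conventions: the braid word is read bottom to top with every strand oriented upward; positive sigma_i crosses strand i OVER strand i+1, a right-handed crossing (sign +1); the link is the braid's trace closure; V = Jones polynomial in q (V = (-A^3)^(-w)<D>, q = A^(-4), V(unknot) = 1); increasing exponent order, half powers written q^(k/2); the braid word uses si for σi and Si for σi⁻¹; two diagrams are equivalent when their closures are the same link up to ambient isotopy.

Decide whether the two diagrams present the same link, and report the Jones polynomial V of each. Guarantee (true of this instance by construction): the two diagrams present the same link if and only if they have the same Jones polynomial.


equivalent: no
D1 (bracket 1 + A^4 + A^8 + A^12; 14 crossings at w = +4): V = 1 + q + q^2 + q^3
V(D2) = q^-3 + q^-2 + q^-1 + 1  [14 crossings, <D> = 1 + A^4 + A^8 + A^12, w = 0]
observation: 2 values of V(q) split the 2 diagrams


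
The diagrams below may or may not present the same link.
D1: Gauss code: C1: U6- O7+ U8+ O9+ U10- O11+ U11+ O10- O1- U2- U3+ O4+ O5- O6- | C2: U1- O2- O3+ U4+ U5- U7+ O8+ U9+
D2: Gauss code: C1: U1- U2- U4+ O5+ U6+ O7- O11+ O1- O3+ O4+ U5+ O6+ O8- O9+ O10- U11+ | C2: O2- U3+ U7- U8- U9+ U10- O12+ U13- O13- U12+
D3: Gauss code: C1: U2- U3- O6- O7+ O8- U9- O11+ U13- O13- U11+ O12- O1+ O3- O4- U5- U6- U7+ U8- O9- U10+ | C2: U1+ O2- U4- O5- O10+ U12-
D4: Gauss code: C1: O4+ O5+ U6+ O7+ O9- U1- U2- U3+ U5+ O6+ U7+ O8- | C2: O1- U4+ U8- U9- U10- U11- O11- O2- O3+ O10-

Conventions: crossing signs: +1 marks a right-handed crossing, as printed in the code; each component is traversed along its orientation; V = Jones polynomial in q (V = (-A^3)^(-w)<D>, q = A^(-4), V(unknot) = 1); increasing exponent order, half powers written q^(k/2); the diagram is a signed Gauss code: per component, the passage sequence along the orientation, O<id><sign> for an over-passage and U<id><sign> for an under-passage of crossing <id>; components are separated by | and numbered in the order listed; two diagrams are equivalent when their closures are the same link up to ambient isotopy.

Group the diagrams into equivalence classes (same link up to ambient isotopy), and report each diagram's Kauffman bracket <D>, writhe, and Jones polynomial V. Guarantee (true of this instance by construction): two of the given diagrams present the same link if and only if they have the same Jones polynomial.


equivalence classes: {D1} | {D2, D4} | {D3}
D1 (bracket A^-7 + A; 11 crossings at w = +1): V = -q^(1/2) - q^(5/2)
V(D2) = -q^(-3/2) - 2q^(1/2) + q^(3/2) - q^(5/2) + q^(7/2)  [13 crossings, <D> = -A^-11 + A^-7 - A^-3 + 2A + A^9, w = +1]
V(D3) = q^(-13/2) - q^(-11/2) + q^(-9/2) - 2q^(-7/2) - q^(-3/2)  [13 crossings, <D> = A^-9 + 2A^-1 - A^3 + A^7 - A^11, w = -5]
V(D4) = -q^(-3/2) - 2q^(1/2) + q^(3/2) - q^(5/2) + q^(7/2)  [11 crossings, <D> = -A^-17 + A^-13 - A^-9 + 2A^-5 + A^3, w = -1]
key observation: 3 classes among 4 diagrams; unequal V(q) rules out equality


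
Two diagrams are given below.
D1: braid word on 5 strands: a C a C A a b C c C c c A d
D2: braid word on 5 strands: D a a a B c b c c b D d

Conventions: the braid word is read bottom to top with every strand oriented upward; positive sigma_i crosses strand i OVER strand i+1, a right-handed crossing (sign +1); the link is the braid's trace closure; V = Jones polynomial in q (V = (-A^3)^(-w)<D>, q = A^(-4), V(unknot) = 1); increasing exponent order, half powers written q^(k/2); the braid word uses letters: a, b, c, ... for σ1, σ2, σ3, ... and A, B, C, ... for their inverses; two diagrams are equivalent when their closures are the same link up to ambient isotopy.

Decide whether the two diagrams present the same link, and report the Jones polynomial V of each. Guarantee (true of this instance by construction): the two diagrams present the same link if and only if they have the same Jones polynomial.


same link: no
V(D1) = 1  [14 crossings, <D> = A^6, w = +2]
V(D2) = q^2 + 2q^4 - 2q^5 + q^6 - 2q^7 + q^8  (w +6, c 12, <D> = A^-14 - 2A^-10 + A^-6 - 2A^-2 + 2A^2 + A^10)
note: 2 classes among 2 diagrams; unequal V(q) rules out equality


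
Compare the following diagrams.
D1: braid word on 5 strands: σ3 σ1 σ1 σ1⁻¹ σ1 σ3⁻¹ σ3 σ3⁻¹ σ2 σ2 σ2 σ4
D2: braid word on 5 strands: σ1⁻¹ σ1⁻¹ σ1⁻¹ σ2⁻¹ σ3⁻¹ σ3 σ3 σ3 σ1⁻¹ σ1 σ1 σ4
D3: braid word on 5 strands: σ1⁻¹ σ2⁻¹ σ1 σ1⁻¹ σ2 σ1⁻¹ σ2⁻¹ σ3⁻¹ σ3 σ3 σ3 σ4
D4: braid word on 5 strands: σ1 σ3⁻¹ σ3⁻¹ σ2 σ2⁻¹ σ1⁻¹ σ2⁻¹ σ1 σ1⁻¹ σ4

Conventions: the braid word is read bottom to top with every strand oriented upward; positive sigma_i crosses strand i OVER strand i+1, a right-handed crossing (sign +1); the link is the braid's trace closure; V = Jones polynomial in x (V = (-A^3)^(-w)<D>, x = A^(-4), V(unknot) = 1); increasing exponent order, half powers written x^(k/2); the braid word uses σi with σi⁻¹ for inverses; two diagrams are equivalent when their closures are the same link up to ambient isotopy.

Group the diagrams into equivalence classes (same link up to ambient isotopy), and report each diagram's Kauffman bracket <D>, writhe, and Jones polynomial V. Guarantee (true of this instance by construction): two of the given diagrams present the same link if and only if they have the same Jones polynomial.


equivalence classes: {D1} | {D2, D3} | {D4}
D1 (bracket -A^-10 + A^2 + 2A^6 + A^10 + A^14; 12 crossings at w = +6): V = x + x^2 + 2x^3 + x^4 - x^7
D2 (bracket A^-8 + 2 + A^8; 12 crossings at w = 0): V = x^-2 + 2 + x^2
D3 (bracket A^-8 + 2 + A^8; 12 crossings at w = 0): V = x^-2 + 2 + x^2
D4 (bracket A^-6 + A^-2 + A^2 + A^6; 10 crossings at w = -2): V = x^-3 + x^-2 + x^-1 + 1
observation: V(x) takes 3 values over 4 diagrams, fixing the grouping


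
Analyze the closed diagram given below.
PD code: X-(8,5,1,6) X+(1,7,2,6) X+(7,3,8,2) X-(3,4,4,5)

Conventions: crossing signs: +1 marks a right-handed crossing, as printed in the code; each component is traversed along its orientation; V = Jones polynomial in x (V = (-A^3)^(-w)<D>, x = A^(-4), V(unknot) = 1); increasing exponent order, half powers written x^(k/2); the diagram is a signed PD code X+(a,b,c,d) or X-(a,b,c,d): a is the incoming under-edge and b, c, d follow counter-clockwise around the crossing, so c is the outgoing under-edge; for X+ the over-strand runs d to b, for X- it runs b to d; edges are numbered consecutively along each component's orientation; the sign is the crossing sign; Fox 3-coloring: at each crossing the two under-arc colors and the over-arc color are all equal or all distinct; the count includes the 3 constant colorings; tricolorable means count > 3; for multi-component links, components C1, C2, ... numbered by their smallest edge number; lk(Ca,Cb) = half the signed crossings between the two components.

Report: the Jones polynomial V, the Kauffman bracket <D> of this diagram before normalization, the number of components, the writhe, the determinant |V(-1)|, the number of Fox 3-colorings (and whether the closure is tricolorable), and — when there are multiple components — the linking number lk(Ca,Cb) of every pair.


V = 1
<D> = 1 (w = 0)
1 component over 4 crossings, w = 0
3 Fox colorings among 3^4, |V(-1)| = 1: not tricolorable
why: w = 0 shifts under R1 moves; the (-A^3)^(0) factor cancels that in V


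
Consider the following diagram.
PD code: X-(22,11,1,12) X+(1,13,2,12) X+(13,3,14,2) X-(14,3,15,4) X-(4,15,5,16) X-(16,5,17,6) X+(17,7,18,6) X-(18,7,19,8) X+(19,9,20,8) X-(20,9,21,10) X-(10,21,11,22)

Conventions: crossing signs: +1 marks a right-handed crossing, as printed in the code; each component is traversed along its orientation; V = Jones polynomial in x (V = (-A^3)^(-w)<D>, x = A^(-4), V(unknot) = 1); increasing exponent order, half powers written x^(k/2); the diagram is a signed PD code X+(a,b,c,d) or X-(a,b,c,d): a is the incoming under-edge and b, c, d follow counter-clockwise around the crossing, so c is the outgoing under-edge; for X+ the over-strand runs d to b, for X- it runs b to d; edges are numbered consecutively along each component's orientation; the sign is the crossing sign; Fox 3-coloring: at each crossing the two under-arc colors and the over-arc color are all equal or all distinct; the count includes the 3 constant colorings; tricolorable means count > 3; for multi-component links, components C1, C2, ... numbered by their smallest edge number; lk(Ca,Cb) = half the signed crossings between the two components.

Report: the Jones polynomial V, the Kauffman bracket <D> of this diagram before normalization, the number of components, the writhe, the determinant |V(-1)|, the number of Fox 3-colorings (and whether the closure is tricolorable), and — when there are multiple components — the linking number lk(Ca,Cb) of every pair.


V = -x^-4 + x^-3 + x^-1
<D> = -A^-5 - A^3 + A^7 (w = -3)
1 component over 11 crossings, w = -3
9 Fox colorings among 3^11, |V(-1)| = 3: tricolorable
why: the span of V is 3, forcing >= 3 crossings in any diagram


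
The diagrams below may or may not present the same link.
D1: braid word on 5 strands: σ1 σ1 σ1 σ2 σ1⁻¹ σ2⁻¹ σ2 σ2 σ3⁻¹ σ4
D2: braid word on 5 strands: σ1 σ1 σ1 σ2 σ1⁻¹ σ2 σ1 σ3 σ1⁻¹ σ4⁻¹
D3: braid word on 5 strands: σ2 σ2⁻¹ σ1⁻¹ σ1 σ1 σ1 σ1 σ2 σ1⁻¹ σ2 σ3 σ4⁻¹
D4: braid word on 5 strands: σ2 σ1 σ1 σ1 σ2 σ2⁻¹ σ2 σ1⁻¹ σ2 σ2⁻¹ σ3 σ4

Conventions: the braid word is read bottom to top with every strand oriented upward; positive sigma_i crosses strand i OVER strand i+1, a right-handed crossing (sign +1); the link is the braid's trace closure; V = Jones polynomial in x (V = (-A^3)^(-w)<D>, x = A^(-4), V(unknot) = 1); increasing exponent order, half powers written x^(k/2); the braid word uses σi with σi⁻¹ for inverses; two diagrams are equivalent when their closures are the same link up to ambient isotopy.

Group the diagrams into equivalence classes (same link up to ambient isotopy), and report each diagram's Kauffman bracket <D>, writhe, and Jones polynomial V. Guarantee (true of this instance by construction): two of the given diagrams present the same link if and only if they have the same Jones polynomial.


equivalence classes: {D1, D2, D3, D4}
D1 (bracket -A^-12 + A^-8 - A^-4 + 2 - A^4 + A^8; 10 crossings at w = +4): V = x - x^2 + 2x^3 - x^4 + x^5 - x^6
V(D2) = x - x^2 + 2x^3 - x^4 + x^5 - x^6  (w +4, c 10, <D> = -A^-12 + A^-8 - A^-4 + 2 - A^4 + A^8)
V(D3) = x - x^2 + 2x^3 - x^4 + x^5 - x^6  [12 crossings, <D> = -A^-12 + A^-8 - A^-4 + 2 - A^4 + A^8, w = +4]
V(D4) = x - x^2 + 2x^3 - x^4 + x^5 - x^6  (w +6, c 12, <D> = -A^-6 + A^-2 - A^2 + 2A^6 - A^10 + A^14)
key observation: all 4 diagrams share one V(x), hence one class


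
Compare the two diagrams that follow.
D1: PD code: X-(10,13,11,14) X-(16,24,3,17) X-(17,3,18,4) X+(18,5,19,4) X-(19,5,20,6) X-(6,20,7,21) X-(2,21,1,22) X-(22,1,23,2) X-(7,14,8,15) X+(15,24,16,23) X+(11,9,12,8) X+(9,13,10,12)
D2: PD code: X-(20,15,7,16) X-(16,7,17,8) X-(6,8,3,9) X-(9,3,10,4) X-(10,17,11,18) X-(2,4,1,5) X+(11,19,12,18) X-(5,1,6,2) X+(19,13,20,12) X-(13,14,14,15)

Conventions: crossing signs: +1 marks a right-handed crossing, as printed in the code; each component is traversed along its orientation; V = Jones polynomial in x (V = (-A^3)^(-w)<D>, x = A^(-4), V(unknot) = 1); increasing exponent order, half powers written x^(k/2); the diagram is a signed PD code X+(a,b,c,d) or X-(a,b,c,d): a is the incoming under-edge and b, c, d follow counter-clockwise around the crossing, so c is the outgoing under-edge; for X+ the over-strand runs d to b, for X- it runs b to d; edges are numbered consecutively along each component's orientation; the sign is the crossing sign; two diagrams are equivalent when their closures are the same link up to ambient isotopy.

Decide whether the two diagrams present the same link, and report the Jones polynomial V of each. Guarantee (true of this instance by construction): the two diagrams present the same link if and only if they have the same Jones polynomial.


same link: yes
V(D1) = x^-5 + 2x^-3 + x^-1  [12 crossings, <D> = A^-8 + 2 + A^8, w = -4]
V(D2) = x^-5 + 2x^-3 + x^-1  [10 crossings, <D> = A^-14 + 2A^-6 + A^2, w = -6]
insight: Reidemeister moves carry D1 (12 crossings) to D2 (10)


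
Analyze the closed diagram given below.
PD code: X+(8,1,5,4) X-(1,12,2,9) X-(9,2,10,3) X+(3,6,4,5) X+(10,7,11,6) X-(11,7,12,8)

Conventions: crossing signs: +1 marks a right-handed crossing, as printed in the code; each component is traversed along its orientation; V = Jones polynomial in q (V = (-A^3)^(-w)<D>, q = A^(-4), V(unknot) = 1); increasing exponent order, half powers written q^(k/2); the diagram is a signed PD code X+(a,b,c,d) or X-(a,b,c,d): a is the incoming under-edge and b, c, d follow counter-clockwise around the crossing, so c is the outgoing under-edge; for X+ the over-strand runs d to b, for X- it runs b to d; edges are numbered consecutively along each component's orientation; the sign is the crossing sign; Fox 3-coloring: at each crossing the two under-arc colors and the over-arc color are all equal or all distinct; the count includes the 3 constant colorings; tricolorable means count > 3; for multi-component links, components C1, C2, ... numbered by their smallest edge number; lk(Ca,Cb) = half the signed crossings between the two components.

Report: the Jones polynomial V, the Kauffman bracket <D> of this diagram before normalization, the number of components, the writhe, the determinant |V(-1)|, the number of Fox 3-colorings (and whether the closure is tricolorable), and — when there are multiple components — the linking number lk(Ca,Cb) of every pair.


V(q) = q^-2 + 2 + q^2
bracket: A^-8 + 2 + A^8, w = 0
3 components, writhe 0, over 6 crossings
lk(C1,C2) = +1
linking number lk(C1,C3) = -1
lk(C2,C3): 0
det 4, colorings 3 of 3^6 — not tricolorable
observation: w = 0 shifts under R1 moves; the (-A^3)^(0) factor cancels that in V


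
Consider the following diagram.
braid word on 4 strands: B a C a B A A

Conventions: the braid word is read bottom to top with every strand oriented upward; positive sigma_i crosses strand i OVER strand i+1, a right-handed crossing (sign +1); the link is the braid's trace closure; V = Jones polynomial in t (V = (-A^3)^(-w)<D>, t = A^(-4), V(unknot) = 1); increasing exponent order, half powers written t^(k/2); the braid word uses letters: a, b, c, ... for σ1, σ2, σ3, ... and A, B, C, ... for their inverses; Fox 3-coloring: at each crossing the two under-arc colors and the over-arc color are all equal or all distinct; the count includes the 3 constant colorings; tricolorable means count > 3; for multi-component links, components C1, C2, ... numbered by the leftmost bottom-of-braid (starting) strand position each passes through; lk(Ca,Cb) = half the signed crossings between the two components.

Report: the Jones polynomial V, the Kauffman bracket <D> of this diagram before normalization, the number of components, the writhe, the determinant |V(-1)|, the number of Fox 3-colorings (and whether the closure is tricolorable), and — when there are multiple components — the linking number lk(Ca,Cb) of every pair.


V(t) = t^-4 + t^-2 + 2
bracket: -2A^-9 - A^-1 - A^7, w = -3
3 components, writhe -3, over 7 crossings
lk(C1,C2) = -1
linking number lk(C1,C3) = +1
lk(C2,C3): -1
det 4, colorings 3 of 3^7 — not tricolorable
observation: the 3 component pairs carry total linking -1


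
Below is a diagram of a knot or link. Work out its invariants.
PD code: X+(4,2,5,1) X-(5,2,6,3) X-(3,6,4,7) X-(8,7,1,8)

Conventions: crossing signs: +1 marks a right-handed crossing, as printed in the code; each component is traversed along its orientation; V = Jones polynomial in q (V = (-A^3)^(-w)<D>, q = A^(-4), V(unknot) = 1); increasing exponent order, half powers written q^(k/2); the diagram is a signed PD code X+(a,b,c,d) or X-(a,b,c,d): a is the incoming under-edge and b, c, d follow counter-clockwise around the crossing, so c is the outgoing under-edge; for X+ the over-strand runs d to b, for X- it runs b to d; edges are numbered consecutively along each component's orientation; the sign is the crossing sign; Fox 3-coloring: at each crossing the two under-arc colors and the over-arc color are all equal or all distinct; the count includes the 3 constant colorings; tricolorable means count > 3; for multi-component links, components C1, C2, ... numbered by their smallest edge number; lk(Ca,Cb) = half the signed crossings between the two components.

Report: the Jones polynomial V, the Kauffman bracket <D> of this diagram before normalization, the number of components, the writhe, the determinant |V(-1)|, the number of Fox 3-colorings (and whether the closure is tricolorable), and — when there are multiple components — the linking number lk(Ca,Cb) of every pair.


V(q) = 1
bracket: A^-6, w = -2
1 component, writhe -2, over 4 crossings
det 1, colorings 3 of 3^4 — not tricolorable
observation: w = -2 shifts under R1 moves; the (-A^3)^(2) factor cancels that in V


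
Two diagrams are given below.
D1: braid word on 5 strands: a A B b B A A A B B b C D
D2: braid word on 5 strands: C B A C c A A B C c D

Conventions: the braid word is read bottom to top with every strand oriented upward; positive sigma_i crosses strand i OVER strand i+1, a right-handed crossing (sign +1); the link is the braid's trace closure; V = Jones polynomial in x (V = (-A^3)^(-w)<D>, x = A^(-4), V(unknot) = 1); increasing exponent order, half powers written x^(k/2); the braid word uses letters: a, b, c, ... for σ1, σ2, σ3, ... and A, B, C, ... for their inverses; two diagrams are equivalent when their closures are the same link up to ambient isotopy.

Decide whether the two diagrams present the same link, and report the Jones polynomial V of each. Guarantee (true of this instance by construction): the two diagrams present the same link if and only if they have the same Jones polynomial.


equivalent: yes
D1 (bracket A^-15 + 2A^-7 - A^-3 + A - A^5; 13 crossings at w = -7): V = x^(-13/2) - x^(-11/2) + x^(-9/2) - 2x^(-7/2) - x^(-3/2)
V(D2) = x^(-13/2) - x^(-11/2) + x^(-9/2) - 2x^(-7/2) - x^(-3/2)  [11 crossings, <D> = A^-15 + 2A^-7 - A^-3 + A - A^5, w = -7]
observation: all 2 diagrams share one V(x), hence one class


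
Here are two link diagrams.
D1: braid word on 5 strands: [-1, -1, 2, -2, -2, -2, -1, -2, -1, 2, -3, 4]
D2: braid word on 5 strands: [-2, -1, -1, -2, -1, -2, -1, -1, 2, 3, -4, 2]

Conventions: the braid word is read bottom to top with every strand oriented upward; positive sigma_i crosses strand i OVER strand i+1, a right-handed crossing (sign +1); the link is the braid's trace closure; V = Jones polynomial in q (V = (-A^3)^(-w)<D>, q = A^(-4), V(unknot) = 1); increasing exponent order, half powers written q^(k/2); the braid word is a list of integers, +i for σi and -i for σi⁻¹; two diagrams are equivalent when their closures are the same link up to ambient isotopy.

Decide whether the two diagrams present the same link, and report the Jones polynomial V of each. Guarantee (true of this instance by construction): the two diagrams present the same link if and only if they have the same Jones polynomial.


equivalent: yes
V(D1) = q^-8 - 2q^-7 + q^-6 - 2q^-5 + 2q^-4 + q^-2  (w -6, c 12, <D> = A^-10 + 2A^-2 - 2A^2 + A^6 - 2A^10 + A^14)
V(D2) = q^-8 - 2q^-7 + q^-6 - 2q^-5 + 2q^-4 + q^-2  [12 crossings, <D> = A^-10 + 2A^-2 - 2A^2 + A^6 - 2A^10 + A^14, w = -6]
key observation: all 2 diagrams share one V(q), hence one class


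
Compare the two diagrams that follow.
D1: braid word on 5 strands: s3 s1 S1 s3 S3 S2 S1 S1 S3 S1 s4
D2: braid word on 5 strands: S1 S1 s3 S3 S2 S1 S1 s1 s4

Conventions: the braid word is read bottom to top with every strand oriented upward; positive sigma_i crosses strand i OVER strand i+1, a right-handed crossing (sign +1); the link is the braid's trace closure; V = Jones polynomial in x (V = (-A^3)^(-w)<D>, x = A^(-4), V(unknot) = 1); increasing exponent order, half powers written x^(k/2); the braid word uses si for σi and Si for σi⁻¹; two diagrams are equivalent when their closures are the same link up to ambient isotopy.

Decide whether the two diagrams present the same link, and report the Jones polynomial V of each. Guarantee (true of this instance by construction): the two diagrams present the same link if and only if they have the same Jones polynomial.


same link: yes
V(D1) = x^(-9/2) - x^(-5/2) - x^(-3/2) - x^(-1/2)  [11 crossings, <D> = A^-7 + A^-3 + A - A^9, w = -3]
V(D2) = x^(-9/2) - x^(-5/2) - x^(-3/2) - x^(-1/2)  [9 crossings, <D> = A^-7 + A^-3 + A - A^9, w = -3]
insight: one V(x) for all 2 diagrams — one class (guaranteed)


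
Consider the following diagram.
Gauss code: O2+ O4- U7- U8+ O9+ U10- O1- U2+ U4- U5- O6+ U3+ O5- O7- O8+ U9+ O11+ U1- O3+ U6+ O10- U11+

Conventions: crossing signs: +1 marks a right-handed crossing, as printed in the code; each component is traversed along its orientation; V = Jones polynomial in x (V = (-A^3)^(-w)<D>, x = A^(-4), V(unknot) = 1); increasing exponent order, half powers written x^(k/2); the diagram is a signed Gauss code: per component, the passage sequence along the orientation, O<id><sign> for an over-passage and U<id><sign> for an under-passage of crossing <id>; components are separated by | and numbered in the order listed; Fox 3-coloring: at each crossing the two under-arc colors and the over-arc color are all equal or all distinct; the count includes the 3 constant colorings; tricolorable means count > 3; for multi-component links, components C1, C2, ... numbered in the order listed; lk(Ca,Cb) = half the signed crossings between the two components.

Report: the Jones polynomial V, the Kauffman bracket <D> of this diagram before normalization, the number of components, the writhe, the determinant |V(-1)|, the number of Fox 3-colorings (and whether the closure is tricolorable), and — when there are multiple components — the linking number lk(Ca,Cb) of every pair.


Jones polynomial: V(x) = -x^-3 + 3x^-2 - 3x^-1 + 4 - 4x + 3x^2 - 2x^3 + x^4
<D> = -A^-13 + 2A^-9 - 3A^-5 + 4A^-1 - 4A^3 + 3A^7 - 3A^11 + A^15; writhe +1
components 1, writhe +1 (11 crossings)
3-colorings: 9 of 3^11, det 21 — tricolorable
note: V spans 7 powers of x: at least 7 crossings in any diagram


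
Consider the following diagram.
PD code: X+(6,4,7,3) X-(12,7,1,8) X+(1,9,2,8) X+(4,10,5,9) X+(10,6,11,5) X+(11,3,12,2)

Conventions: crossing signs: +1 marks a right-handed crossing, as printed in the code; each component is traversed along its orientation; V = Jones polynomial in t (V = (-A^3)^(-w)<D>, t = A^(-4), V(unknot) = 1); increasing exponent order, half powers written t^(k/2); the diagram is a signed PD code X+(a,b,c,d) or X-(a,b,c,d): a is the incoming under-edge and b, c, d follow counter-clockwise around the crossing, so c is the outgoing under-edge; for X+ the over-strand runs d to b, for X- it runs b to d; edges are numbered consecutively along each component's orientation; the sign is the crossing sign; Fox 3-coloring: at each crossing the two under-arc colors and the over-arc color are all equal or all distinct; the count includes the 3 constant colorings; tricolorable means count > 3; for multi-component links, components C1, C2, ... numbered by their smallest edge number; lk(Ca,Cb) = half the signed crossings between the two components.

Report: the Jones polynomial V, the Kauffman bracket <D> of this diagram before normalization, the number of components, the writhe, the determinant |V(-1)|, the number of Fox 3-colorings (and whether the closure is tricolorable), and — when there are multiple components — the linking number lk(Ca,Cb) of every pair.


V = t + t^3 - t^4
<D> = -A^-4 + 1 + A^8 (w = +4)
1 component over 6 crossings, w = +4
9 Fox colorings among 3^6, |V(-1)| = 3: tricolorable
why: |V(-1)| = 3: so tricolorable, since 3 divides 3


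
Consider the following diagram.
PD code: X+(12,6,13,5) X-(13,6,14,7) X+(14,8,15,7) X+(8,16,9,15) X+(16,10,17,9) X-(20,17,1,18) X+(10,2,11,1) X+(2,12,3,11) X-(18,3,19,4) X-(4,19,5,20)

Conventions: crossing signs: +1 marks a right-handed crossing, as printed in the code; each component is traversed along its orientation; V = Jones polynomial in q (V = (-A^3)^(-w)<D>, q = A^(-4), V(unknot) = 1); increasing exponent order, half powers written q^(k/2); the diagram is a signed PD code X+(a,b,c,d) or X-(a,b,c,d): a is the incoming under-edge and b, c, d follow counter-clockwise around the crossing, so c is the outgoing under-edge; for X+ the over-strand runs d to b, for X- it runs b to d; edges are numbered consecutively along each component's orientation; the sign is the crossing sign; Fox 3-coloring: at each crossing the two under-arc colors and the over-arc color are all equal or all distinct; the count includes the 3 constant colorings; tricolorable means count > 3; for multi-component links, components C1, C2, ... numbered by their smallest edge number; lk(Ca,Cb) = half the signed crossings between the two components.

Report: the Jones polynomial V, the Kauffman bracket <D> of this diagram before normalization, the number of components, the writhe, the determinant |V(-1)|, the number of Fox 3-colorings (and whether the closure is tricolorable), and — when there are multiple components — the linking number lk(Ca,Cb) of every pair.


V(q) = -q^-2 + 2q^-1 - 3 + 5q - 4q^2 + 5q^3 - 4q^4 + 2q^5 - q^6
bracket: -A^-18 + 2A^-14 - 4A^-10 + 5A^-6 - 4A^-2 + 5A^2 - 3A^6 + 2A^10 - A^14, w = +2
1 component, writhe +2, over 10 crossings
det 27, colorings 9 of 3^10 — tricolorable
observation: w = +2 shifts under R1 moves; the (-A^3)^(-2) factor cancels that in V


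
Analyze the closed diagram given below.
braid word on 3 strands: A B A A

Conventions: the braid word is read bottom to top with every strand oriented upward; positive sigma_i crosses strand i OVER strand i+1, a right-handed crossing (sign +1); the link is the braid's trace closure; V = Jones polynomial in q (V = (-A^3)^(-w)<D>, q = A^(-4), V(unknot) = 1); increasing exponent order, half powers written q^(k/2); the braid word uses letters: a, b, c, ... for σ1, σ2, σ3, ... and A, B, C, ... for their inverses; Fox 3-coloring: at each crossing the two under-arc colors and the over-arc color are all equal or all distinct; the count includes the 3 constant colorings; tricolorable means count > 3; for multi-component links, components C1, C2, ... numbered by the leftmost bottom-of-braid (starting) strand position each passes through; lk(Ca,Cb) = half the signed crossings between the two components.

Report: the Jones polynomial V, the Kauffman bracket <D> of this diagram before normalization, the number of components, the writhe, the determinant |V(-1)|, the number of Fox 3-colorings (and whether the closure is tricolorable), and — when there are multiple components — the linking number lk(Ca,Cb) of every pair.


Jones polynomial: V(q) = -q^-4 + q^-3 + q^-1
<D> = A^-8 + 1 - A^4; writhe -4
components 1, writhe -4 (4 crossings)
3-colorings: 9 of 3^4, det 3 — tricolorable
note: w = -4 (over 4 crossings) is diagram-only; (-A^3)^(4) removes it from V


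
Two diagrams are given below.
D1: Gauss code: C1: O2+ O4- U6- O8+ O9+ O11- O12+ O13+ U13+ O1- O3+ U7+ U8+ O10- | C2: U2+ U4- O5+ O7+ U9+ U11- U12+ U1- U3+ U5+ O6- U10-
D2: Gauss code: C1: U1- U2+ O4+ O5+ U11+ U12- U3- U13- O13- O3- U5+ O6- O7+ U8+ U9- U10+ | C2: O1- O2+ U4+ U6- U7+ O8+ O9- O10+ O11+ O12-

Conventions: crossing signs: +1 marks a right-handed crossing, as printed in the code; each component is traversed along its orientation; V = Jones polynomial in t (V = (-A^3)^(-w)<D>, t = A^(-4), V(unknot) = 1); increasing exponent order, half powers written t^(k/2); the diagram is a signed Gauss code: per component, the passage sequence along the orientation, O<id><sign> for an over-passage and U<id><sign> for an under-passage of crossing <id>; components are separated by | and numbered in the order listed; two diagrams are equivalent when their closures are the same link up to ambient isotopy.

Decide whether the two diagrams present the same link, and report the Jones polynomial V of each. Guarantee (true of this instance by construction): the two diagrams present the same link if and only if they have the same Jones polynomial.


equivalent: no
D1 (bracket -A^-5 + 2A^-1 - A^3 + 2A^7 - A^11 + A^15; 13 crossings at w = +3): V = -t^(-3/2) + t^(-1/2) - 2t^(1/2) + t^(3/2) - 2t^(5/2) + t^(7/2)
V(D2) = -t^(1/2) - t^(5/2)  [13 crossings, <D> = A^-7 + A, w = +1]
observation: comparing 2 Jones polynomials yields 2 groups


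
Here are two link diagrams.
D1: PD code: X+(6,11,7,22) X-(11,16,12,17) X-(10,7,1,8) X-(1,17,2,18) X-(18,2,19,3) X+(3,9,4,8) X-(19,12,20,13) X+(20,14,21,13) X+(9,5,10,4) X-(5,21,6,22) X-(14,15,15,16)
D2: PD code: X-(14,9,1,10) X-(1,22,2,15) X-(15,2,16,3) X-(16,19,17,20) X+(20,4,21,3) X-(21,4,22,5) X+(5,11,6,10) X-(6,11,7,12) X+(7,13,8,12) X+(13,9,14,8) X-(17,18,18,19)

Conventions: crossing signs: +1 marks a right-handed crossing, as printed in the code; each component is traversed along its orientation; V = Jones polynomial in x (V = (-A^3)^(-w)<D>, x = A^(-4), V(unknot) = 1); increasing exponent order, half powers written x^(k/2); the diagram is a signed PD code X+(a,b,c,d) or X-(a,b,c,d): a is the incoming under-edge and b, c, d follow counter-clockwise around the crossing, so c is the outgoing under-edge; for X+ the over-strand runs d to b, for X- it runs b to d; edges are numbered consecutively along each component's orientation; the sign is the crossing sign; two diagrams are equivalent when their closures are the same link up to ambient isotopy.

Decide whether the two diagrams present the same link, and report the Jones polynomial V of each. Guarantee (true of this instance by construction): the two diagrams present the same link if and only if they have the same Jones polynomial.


equivalent: yes
V(D1) = -x^(-5/2) - x^(-1/2)  (w -3, c 11, <D> = A^-7 + A)
V(D2) = -x^(-5/2) - x^(-1/2)  (w -3, c 11, <D> = A^-7 + A)
why: one V(x) for all 2 diagrams — one class (guaranteed)


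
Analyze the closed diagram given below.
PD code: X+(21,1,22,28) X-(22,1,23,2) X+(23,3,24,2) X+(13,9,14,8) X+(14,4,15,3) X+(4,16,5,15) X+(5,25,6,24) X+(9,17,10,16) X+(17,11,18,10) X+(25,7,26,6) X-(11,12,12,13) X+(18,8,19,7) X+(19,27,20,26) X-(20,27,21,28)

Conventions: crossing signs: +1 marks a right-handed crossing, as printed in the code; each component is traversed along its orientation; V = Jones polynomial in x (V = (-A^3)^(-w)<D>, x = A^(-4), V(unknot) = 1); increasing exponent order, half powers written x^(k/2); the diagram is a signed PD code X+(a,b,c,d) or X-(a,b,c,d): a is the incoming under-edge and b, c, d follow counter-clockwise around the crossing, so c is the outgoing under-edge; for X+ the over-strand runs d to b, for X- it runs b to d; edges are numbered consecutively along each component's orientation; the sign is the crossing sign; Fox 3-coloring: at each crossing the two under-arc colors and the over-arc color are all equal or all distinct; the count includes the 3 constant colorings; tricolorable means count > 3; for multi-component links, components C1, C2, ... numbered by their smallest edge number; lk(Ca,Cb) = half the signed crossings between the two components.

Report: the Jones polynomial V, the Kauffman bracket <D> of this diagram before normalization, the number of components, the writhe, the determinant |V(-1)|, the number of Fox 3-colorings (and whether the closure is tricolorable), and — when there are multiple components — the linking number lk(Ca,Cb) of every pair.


V = x^3 + x^5 - x^8
<D> = -A^-8 + A^4 + A^12 (w = +8)
1 component over 14 crossings, w = +8
9 Fox colorings among 3^14, |V(-1)| = 3: tricolorable
why: w = +8 (over 14 crossings) is diagram-only; (-A^3)^(-8) removes it from V


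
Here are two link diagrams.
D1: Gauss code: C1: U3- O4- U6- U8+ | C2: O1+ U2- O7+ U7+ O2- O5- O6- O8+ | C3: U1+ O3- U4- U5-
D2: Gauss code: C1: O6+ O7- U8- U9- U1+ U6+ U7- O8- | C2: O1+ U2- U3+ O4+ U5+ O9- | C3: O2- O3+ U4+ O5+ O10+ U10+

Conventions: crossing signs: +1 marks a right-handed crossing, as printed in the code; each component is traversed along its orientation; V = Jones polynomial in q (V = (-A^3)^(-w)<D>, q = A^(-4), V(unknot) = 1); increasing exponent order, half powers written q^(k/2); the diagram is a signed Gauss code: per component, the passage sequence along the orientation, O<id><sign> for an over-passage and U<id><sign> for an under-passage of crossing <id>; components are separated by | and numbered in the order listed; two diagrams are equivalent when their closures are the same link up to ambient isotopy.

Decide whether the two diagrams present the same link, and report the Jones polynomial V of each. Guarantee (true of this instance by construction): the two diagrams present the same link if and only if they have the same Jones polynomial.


equivalent: no
V(D1) = q^-3 + q^-2 + q^-1 + 1  (w -2, c 8, <D> = A^-6 + A^-2 + A^2 + A^6)
V(D2) = 1 + q + q^2 + q^3  [10 crossings, <D> = A^-6 + A^-2 + A^2 + A^6, w = +2]
key observation: 2 values of V(q) split the 2 diagrams


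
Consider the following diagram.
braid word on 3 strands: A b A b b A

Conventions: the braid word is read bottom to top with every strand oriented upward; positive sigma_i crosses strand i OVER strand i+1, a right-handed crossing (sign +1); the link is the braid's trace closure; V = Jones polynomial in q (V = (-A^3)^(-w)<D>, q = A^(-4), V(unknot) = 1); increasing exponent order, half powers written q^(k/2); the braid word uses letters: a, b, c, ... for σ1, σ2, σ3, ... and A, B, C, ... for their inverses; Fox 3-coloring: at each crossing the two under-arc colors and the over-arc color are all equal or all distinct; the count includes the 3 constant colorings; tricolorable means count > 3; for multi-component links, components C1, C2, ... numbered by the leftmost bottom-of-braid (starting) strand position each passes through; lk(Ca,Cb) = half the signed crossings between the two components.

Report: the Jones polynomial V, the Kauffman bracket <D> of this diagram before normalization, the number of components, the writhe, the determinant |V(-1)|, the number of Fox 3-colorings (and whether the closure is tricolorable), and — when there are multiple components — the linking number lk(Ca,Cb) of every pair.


V = -q^-3 + 2q^-2 - 2q^-1 + 3 - 2q + 2q^2 - q^3
<D> = -A^-12 + 2A^-8 - 2A^-4 + 3 - 2A^4 + 2A^8 - A^12 (w = 0)
1 component over 6 crossings, w = 0
3 Fox colorings among 3^6, |V(-1)| = 13: not tricolorable
why: the span of V is 6, forcing >= 6 crossings in any diagram
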